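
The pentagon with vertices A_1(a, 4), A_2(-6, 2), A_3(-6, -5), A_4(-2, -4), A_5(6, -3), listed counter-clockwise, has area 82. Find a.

6

The doubled signed area Σ (x_i y_{i+1} − x_{i+1} y_i) is linear in a.
With a=0 it equals 134; the coefficient of a is 5 (from the two edges through A_1).
So 5·a + 134 = 2·82 = 164 ⇒ a = 6.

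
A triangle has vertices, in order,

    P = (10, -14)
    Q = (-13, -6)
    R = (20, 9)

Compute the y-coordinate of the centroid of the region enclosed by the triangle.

Apply the shoelace (surveyor's) formula. First the cross-terms c_i = x_i·y_{i+1} − x_{i+1}·y_i:
  -242, 3, -370  ⇒  2A = -609, A = -304.5.
Then Σ (y_i + y_{i+1})·c_i = 6699, so ȳ = 6699 / (6·(-304.5)) = -11/3.

-11/3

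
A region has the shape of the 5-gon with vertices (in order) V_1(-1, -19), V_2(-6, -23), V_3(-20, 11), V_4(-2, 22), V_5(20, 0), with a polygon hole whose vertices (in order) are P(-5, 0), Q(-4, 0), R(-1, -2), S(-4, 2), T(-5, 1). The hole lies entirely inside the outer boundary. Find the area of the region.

923

Outer boundary:
Σ = (-91) + (-526) + (-418) + (-440) + (-380) = -1855
Area = |Σ|/2 = 927.5.
Hole:
Apply the surveyor's formula: 2A = Σ (x_i·y_{i+1} − x_{i+1}·y_i), indices taken mod 5.
Σ = (0) + (8) + (-10) + (6) + (5) = 9
Area = |Σ|/2 = 4.5.
Net area = 927.5 − 4.5 = 923.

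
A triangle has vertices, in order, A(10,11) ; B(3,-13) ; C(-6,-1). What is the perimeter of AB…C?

60

|AB| = √((-7)² + (-24)²) = √625 = 25
|BC| = √((-9)² + (12)²) = √225 = 15
|CA| = √((16)² + (12)²) = √400 = 20
Perimeter = 25 + 15 + 20 = 60.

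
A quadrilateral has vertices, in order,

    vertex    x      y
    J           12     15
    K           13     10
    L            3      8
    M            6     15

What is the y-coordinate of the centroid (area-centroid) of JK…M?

552/47

Apply Gauss's area formula. First the cross-terms c_i = x_i·y_{i+1} − x_{i+1}·y_i:
  -75, 74, -3, -90  ⇒  2A = -94, A = -47.
Then Σ (y_i + y_{i+1})·c_i = -3312, so ȳ = -3312 / (6·(-47)) = 552/47.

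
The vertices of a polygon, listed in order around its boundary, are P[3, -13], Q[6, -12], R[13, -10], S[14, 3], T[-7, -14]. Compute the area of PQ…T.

Cross-terms: 42, 96, 179, -175, 133  ⇒  Σ = 275
Area = |Σ|/2 = 137.5.

137.5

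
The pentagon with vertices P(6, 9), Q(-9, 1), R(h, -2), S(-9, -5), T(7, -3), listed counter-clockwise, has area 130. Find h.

Write out the shoelace sum; only the two edges meeting at R involve h:
2·Area = [((-9)·(-2) − h·1) + (h·(-5) − (-9)·(-2))] + 230
       = -6·h + 230 = 260
⇒ h = -5.

-5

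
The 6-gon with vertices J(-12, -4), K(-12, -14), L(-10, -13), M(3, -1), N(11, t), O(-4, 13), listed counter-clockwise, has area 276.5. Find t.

The doubled signed area Σ (x_i y_{i+1} − x_{i+1} y_i) is linear in t.
With t=0 it equals 511; the coefficient of t is 7 (from the two edges through N).
So 7·t + 511 = 2·276.5 = 553 ⇒ t = 6.

6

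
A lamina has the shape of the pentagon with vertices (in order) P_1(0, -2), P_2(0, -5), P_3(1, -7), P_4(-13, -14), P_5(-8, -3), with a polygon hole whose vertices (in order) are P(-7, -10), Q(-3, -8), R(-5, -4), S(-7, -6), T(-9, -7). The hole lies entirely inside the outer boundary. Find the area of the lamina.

60.5

Outer boundary:
Cross-terms: 0, 5, -105, -73, 16  ⇒  Σ = -157
Area = |Σ|/2 = 78.5.
Hole:
Apply the shoelace formula: 2A = Σ (x_i·y_{i+1} − x_{i+1}·y_i), indices taken mod 5.
P→Q: (-7)(-8) − (-3)(-10) = 26
Q→R: (-3)(-4) − (-5)(-8) = -28
R→S: (-5)(-6) − (-7)(-4) = 2
S→T: (-7)(-7) − (-9)(-6) = -5
T→P: (-9)(-10) − (-7)(-7) = 41
Σ = 36
Area = |Σ|/2 = 18.
Net area = 78.5 − 18 = 60.5.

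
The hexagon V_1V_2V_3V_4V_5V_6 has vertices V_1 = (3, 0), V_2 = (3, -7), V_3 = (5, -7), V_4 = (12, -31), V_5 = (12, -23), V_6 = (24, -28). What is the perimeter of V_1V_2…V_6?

90

|V_1V_2| = √((0)² + (-7)²) = √49 = 7
|V_2V_3| = √((2)² + (0)²) = √4 = 2
|V_3V_4| = √((7)² + (-24)²) = √625 = 25
|V_4V_5| = √((0)² + (8)²) = √64 = 8
|V_5V_6| = √((12)² + (-5)²) = √169 = 13
|V_6V_1| = √((-21)² + (28)²) = √1225 = 35
Perimeter = 7 + 2 + 25 + 8 + 13 + 35 = 90.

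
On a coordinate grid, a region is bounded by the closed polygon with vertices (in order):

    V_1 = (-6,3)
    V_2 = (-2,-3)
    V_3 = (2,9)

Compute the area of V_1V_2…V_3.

36

Apply the shoelace formula: 2A = Σ (x_i·y_{i+1} − x_{i+1}·y_i), indices taken mod 3.
Σ = (24) + (-12) + (60) = 72
Area = |Σ|/2 = 36.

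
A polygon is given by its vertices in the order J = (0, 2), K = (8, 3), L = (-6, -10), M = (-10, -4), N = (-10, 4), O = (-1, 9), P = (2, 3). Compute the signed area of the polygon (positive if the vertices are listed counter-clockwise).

-168.5

Σ = (-16) + (-62) + (-76) + (-80) + (-86) + (-21) + (4) = -337
Signed area = Σ/2 = -168.5 (negative ⇒ clockwise traversal).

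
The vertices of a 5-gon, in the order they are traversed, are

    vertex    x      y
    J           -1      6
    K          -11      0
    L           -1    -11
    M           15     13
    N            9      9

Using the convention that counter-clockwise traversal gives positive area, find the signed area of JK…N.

Apply the surveyor's formula: 2A = Σ (x_i·y_{i+1} − x_{i+1}·y_i), indices taken mod 5.
Σ = (66) + (121) + (152) + (18) + (63) = 420
Signed area = Σ/2 = 210 (positive ⇒ counter-clockwise traversal).

210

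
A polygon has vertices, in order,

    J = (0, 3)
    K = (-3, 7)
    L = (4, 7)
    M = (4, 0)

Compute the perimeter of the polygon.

|JK| = √((-3)² + (4)²) = √25 = 5
|KL| = √((7)² + (0)²) = √49 = 7
|LM| = √((0)² + (-7)²) = √49 = 7
|MJ| = √((-4)² + (3)²) = √25 = 5
Perimeter = 5 + 7 + 7 + 5 = 24.

24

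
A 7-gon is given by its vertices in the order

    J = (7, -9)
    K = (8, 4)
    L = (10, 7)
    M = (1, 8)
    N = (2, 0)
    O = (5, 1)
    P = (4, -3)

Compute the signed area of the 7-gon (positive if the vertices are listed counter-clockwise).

70.5

Apply the surveyor's formula: 2A = Σ (x_i·y_{i+1} − x_{i+1}·y_i), indices taken mod 7.
J→K: (7)(4) − (8)(-9) = 100
K→L: (8)(7) − (10)(4) = 16
L→M: (10)(8) − (1)(7) = 73
M→N: (1)(0) − (2)(8) = -16
N→O: (2)(1) − (5)(0) = 2
O→P: (5)(-3) − (4)(1) = -19
P→J: (4)(-9) − (7)(-3) = -15
Σ = 141
Signed area = Σ/2 = 70.5 (positive ⇒ counter-clockwise traversal).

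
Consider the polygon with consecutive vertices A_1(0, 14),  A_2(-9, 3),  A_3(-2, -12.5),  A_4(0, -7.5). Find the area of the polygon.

Apply the surveyor's formula: 2A = Σ (x_i·y_{i+1} − x_{i+1}·y_i), indices taken mod 4.
Σ = (126) + (118.5) + (15) + (0) = 259.5
Area = |Σ|/2 = 129.75.

129.75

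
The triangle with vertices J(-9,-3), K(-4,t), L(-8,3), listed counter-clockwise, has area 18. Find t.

-9

The doubled signed area Σ (x_i y_{i+1} − x_{i+1} y_i) is linear in t.
With t=0 it equals 27; the coefficient of t is -1 (from the two edges through K).
So -1·t + 27 = 2·18 = 36 ⇒ t = -9.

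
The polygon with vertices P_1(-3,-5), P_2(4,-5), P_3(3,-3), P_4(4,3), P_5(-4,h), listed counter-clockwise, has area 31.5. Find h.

-4

The doubled signed area Σ (x_i y_{i+1} − x_{i+1} y_i) is linear in h.
With h=0 it equals 91; the coefficient of h is 7 (from the two edges through P_5).
So 7·h + 91 = 2·31.5 = 63 ⇒ h = -4.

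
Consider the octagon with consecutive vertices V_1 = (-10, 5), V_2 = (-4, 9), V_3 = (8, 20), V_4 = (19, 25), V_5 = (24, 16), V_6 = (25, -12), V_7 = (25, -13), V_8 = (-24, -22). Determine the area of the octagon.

Σ = (-70) + (-152) + (-180) + (-296) + (-688) + (-25) + (-862) + (-340) = -2613
Area = |Σ|/2 = 1306.5.

1306.5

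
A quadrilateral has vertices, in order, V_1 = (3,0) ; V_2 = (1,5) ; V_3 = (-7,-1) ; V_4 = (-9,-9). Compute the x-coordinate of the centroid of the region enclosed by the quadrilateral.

-3

Apply the shoelace (surveyor's) formula. First the cross-terms c_i = x_i·y_{i+1} − x_{i+1}·y_i:
  15, 34, 54, 27  ⇒  2A = 130, A = 65.
Then Σ (x_i + x_{i+1})·c_i = -1170, so x̄ = -1170 / (6·65) = -3.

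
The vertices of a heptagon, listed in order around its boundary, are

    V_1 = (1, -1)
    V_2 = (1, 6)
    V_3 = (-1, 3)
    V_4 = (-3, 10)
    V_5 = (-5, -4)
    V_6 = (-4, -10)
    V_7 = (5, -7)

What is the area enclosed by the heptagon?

95.5

Apply the surveyor's formula: 2A = Σ (x_i·y_{i+1} − x_{i+1}·y_i), indices taken mod 7.
Σ = (7) + (9) + (-1) + (62) + (34) + (78) + (2) = 191
Area = |Σ|/2 = 95.5.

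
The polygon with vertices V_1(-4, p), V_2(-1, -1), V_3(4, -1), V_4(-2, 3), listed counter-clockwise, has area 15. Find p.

1

Write out the shoelace sum; only the two edges meeting at V_1 involve p:
2·Area = [((-2)·p − (-4)·3) + ((-4)·(-1) − (-1)·p)] + 15
       = -1·p + 31 = 30
⇒ p = 1.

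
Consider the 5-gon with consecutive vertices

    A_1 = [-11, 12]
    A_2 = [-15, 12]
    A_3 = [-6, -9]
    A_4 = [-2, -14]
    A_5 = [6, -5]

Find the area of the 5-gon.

A_1→A_2: (-11)(12) − (-15)(12) = 48
A_2→A_3: (-15)(-9) − (-6)(12) = 207
A_3→A_4: (-6)(-14) − (-2)(-9) = 66
A_4→A_5: (-2)(-5) − (6)(-14) = 94
A_5→A_1: (6)(12) − (-11)(-5) = 17
Σ = 432
Area = |Σ|/2 = 216.

216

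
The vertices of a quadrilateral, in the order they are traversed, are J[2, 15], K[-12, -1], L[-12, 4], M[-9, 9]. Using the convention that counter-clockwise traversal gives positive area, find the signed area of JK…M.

Apply the shoelace (surveyor's) formula: 2A = Σ (x_i·y_{i+1} − x_{i+1}·y_i), indices taken mod 4.
Cross-terms: 178, -60, -72, -153  ⇒  Σ = -107
Signed area = Σ/2 = -53.5 (negative ⇒ clockwise traversal).

-53.5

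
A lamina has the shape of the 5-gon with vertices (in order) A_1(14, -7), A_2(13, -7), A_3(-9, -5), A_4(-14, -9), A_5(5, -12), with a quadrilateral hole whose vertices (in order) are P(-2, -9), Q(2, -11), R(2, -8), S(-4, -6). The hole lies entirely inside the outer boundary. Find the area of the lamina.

98

Outer boundary:
Apply the surveyor's formula: 2A = Σ (x_i·y_{i+1} − x_{i+1}·y_i), indices taken mod 5.
Cross-terms: -7, -128, 11, 213, 133  ⇒  Σ = 222
Area = |Σ|/2 = 111.
Hole:
P→Q: (-2)(-11) − (2)(-9) = 40
Q→R: (2)(-8) − (2)(-11) = 6
R→S: (2)(-6) − (-4)(-8) = -44
S→P: (-4)(-9) − (-2)(-6) = 24
Σ = 26
Area = |Σ|/2 = 13.
Net area = 111 − 13 = 98.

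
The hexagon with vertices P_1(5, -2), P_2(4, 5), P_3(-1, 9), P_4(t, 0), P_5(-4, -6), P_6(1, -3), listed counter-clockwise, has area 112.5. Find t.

-8

Write out the shoelace sum; only the two edges meeting at P_4 involve t:
2·Area = [((-1)·0 − t·9) + (t·(-6) − (-4)·0)] + 105
       = -15·t + 105 = 225
⇒ t = -8.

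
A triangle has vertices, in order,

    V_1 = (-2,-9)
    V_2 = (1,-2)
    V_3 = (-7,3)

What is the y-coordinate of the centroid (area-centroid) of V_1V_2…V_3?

-8/3

Apply Gauss's area formula. First the cross-terms c_i = x_i·y_{i+1} − x_{i+1}·y_i:
  13, -11, 69  ⇒  2A = 71, A = 35.5.
Then Σ (y_i + y_{i+1})·c_i = -568, so ȳ = -568 / (6·35.5) = -8/3.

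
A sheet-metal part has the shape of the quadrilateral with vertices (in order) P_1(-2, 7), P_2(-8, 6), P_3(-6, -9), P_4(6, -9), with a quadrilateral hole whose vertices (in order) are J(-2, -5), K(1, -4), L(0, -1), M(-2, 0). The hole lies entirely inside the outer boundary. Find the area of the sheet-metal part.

132

Outer boundary:
Apply the shoelace formula: 2A = Σ (x_i·y_{i+1} − x_{i+1}·y_i), indices taken mod 4.
Σ = (44) + (108) + (108) + (24) = 284
Area = |Σ|/2 = 142.
Hole:
Apply the shoelace formula: 2A = Σ (x_i·y_{i+1} − x_{i+1}·y_i), indices taken mod 4.
Σ = (13) + (-1) + (-2) + (10) = 20
Area = |Σ|/2 = 10.
Net area = 142 − 10 = 132.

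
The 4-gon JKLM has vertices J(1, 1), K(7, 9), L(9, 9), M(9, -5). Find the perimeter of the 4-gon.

|JK| = √((6)² + (8)²) = √100 = 10
|KL| = √((2)² + (0)²) = √4 = 2
|LM| = √((0)² + (-14)²) = √196 = 14
|MJ| = √((-8)² + (6)²) = √100 = 10
Perimeter = 10 + 2 + 14 + 10 = 36.

36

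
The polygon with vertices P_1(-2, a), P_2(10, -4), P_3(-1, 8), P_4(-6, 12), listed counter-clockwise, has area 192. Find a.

-15

Write out the shoelace sum; only the two edges meeting at P_1 involve a:
2·Area = [((-6)·a − (-2)·12) + ((-2)·(-4) − 10·a)] + 112
       = -16·a + 144 = 384
⇒ a = -15.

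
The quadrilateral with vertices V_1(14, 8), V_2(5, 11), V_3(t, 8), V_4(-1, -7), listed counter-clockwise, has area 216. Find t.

-10

The doubled signed area Σ (x_i y_{i+1} − x_{i+1} y_i) is linear in t.
With t=0 it equals 252; the coefficient of t is -18 (from the two edges through V_3).
So -18·t + 252 = 2·216 = 432 ⇒ t = -10.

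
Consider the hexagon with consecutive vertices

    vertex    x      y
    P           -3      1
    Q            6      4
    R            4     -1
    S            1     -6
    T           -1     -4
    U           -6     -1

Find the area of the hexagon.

52.5

P→Q: (-3)(4) − (6)(1) = -18
Q→R: (6)(-1) − (4)(4) = -22
R→S: (4)(-6) − (1)(-1) = -23
S→T: (1)(-4) − (-1)(-6) = -10
T→U: (-1)(-1) − (-6)(-4) = -23
U→P: (-6)(1) − (-3)(-1) = -9
Σ = -105
Area = |Σ|/2 = 52.5.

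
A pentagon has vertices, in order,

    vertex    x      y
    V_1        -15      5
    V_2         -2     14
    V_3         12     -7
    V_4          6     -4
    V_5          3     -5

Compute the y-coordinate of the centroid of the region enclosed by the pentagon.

Apply the shoelace (surveyor's) formula. First the cross-terms c_i = x_i·y_{i+1} − x_{i+1}·y_i:
  -200, -154, -6, -18, -60  ⇒  2A = -438, A = -219.
Then Σ (y_i + y_{i+1})·c_i = -4650, so ȳ = -4650 / (6·(-219)) = 775/219.

775/219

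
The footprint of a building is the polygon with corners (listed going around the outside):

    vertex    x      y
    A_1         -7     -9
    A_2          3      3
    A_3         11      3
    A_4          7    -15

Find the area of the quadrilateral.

Σ = (6) + (-24) + (-186) + (-168) = -372
Area = |Σ|/2 = 186.

186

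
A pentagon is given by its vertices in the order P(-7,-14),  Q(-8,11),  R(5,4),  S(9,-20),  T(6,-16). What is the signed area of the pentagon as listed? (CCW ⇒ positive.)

-316

Σ = (-189) + (-87) + (-136) + (-24) + (-196) = -632
Signed area = Σ/2 = -316 (negative ⇒ clockwise traversal).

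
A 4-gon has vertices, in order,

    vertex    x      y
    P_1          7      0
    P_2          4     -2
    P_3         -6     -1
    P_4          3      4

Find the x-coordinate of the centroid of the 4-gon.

Apply the shoelace (surveyor's) formula. First the cross-terms c_i = x_i·y_{i+1} − x_{i+1}·y_i:
  -14, -16, -21, -28  ⇒  2A = -79, A = -39.5.
Then Σ (x_i + x_{i+1})·c_i = -339, so x̄ = -339 / (6·(-39.5)) = 113/79.

113/79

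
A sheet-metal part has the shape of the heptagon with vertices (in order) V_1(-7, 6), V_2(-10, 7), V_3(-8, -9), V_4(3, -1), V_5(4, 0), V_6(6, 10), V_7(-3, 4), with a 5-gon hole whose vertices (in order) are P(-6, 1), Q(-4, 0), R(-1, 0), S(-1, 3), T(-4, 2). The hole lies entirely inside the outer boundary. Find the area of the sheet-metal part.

140.5

Outer boundary:
Apply Gauss's area formula: 2A = Σ (x_i·y_{i+1} − x_{i+1}·y_i), indices taken mod 7.
Cross-terms: 11, 146, 35, 4, 40, 54, 10  ⇒  Σ = 300
Area = |Σ|/2 = 150.
Hole:
P→Q: (-6)(0) − (-4)(1) = 4
Q→R: (-4)(0) − (-1)(0) = 0
R→S: (-1)(3) − (-1)(0) = -3
S→T: (-1)(2) − (-4)(3) = 10
T→P: (-4)(1) − (-6)(2) = 8
Σ = 19
Area = |Σ|/2 = 9.5.
Net area = 150 − 9.5 = 140.5.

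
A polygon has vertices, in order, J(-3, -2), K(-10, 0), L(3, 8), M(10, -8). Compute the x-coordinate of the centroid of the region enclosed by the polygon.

Apply the surveyor's formula. First the cross-terms c_i = x_i·y_{i+1} − x_{i+1}·y_i:
  -20, -80, -104, -44  ⇒  2A = -248, A = -124.
Then Σ (x_i + x_{i+1})·c_i = -840, so x̄ = -840 / (6·(-124)) = 35/31.

35/31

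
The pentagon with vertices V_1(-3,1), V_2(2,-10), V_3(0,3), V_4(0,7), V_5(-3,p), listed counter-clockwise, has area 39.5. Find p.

The doubled signed area Σ (x_i y_{i+1} − x_{i+1} y_i) is linear in p.
With p=0 it equals 52; the coefficient of p is 3 (from the two edges through V_5).
So 3·p + 52 = 2·39.5 = 79 ⇒ p = 9.

9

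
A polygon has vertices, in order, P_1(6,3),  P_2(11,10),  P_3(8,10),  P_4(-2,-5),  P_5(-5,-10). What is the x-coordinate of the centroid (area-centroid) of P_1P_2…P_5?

Apply the shoelace (surveyor's) formula. First the cross-terms c_i = x_i·y_{i+1} − x_{i+1}·y_i:
  27, 30, -20, -5, 45  ⇒  2A = 77, A = 38.5.
Then Σ (x_i + x_{i+1})·c_i = 989, so x̄ = 989 / (6·38.5) = 989/231.

989/231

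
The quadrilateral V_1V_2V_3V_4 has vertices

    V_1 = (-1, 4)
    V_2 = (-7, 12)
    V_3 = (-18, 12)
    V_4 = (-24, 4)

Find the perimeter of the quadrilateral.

54

|V_1V_2| = √((-6)² + (8)²) = √100 = 10
|V_2V_3| = √((-11)² + (0)²) = √121 = 11
|V_3V_4| = √((-6)² + (-8)²) = √100 = 10
|V_4V_1| = √((23)² + (0)²) = √529 = 23
Perimeter = 10 + 11 + 10 + 23 = 54.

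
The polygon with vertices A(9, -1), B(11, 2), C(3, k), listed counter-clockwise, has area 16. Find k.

6

Write out the shoelace sum; only the two edges meeting at C involve k:
2·Area = [(11·k − 3·2) + (3·(-1) − 9·k)] + 29
       = 2·k + 20 = 32
⇒ k = 6.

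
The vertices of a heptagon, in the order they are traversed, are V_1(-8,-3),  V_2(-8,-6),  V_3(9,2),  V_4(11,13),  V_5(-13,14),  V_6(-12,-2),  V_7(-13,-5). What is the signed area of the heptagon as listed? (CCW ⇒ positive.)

353.5

Apply the shoelace formula: 2A = Σ (x_i·y_{i+1} − x_{i+1}·y_i), indices taken mod 7.
V_1→V_2: (-8)(-6) − (-8)(-3) = 24
V_2→V_3: (-8)(2) − (9)(-6) = 38
V_3→V_4: (9)(13) − (11)(2) = 95
V_4→V_5: (11)(14) − (-13)(13) = 323
V_5→V_6: (-13)(-2) − (-12)(14) = 194
V_6→V_7: (-12)(-5) − (-13)(-2) = 34
V_7→V_1: (-13)(-3) − (-8)(-5) = -1
Σ = 707
Signed area = Σ/2 = 353.5 (positive ⇒ counter-clockwise traversal).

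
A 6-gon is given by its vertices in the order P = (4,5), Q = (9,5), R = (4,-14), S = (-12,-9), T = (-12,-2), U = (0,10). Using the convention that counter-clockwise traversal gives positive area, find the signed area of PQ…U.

Apply the shoelace formula: 2A = Σ (x_i·y_{i+1} − x_{i+1}·y_i), indices taken mod 6.
Cross-terms: -25, -146, -204, -84, -120, -40  ⇒  Σ = -619
Signed area = Σ/2 = -309.5 (negative ⇒ clockwise traversal).

-309.5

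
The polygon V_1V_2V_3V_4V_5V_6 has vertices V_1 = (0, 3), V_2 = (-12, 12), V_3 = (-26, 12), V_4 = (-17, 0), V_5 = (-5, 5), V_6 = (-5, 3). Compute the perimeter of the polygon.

64

|V_1V_2| = √((-12)² + (9)²) = √225 = 15
|V_2V_3| = √((-14)² + (0)²) = √196 = 14
|V_3V_4| = √((9)² + (-12)²) = √225 = 15
|V_4V_5| = √((12)² + (5)²) = √169 = 13
|V_5V_6| = √((0)² + (-2)²) = √4 = 2
|V_6V_1| = √((5)² + (0)²) = √25 = 5
Perimeter = 15 + 14 + 15 + 13 + 2 + 5 = 64.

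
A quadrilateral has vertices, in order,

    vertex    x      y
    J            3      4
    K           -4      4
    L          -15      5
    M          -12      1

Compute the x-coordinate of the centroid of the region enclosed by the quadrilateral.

Apply the shoelace (surveyor's) formula. First the cross-terms c_i = x_i·y_{i+1} − x_{i+1}·y_i:
  28, 40, 45, -51  ⇒  2A = 62, A = 31.
Then Σ (x_i + x_{i+1})·c_i = -1544, so x̄ = -1544 / (6·31) = -772/93.

-772/93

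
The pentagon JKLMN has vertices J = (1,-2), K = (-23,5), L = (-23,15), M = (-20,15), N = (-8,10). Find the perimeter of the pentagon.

66

|JK| = √((-24)² + (7)²) = √625 = 25
|KL| = √((0)² + (10)²) = √100 = 10
|LM| = √((3)² + (0)²) = √9 = 3
|MN| = √((12)² + (-5)²) = √169 = 13
|NJ| = √((9)² + (-12)²) = √225 = 15
Perimeter = 25 + 10 + 3 + 13 + 15 = 66.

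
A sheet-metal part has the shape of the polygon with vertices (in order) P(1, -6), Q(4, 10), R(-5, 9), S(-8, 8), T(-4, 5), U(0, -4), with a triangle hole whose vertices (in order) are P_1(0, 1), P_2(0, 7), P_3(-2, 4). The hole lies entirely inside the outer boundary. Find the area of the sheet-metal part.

76

Outer boundary:
Cross-terms: 34, 86, 32, -8, 16, 4  ⇒  Σ = 164
Area = |Σ|/2 = 82.
Hole:
Apply the shoelace formula: 2A = Σ (x_i·y_{i+1} − x_{i+1}·y_i), indices taken mod 3.
Σ = (0) + (14) + (-2) = 12
Area = |Σ|/2 = 6.
Net area = 82 − 6 = 76.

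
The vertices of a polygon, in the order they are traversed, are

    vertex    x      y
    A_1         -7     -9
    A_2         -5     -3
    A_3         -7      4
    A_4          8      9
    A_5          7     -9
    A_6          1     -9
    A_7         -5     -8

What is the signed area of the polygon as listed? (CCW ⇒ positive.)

Apply the shoelace (surveyor's) formula: 2A = Σ (x_i·y_{i+1} − x_{i+1}·y_i), indices taken mod 7.
Cross-terms: -24, -41, -95, -135, -54, -53, -11  ⇒  Σ = -413
Signed area = Σ/2 = -206.5 (negative ⇒ clockwise traversal).

-206.5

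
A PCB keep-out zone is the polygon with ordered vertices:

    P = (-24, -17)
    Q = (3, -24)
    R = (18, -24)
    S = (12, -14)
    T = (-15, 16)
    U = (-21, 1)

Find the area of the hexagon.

853.5

Σ = (627) + (360) + (36) + (-18) + (321) + (381) = 1707
Area = |Σ|/2 = 853.5.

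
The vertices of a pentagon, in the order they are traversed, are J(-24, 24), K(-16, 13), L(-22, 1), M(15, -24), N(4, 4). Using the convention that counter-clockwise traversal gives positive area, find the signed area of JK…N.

601.5

Σ = (72) + (270) + (513) + (156) + (192) = 1203
Signed area = Σ/2 = 601.5 (positive ⇒ counter-clockwise traversal).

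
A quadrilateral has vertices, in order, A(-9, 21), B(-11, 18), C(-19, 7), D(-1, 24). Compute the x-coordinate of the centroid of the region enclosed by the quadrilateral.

Apply the surveyor's formula. First the cross-terms c_i = x_i·y_{i+1} − x_{i+1}·y_i:
  69, 265, -449, 195  ⇒  2A = 80, A = 40.
Then Σ (x_i + x_{i+1})·c_i = -2300, so x̄ = -2300 / (6·40) = -115/12.

-115/12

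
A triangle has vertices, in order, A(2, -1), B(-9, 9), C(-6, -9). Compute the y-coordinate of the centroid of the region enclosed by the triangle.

-1/3

Apply the shoelace formula. First the cross-terms c_i = x_i·y_{i+1} − x_{i+1}·y_i:
  9, 135, 24  ⇒  2A = 168, A = 84.
Then Σ (y_i + y_{i+1})·c_i = -168, so ȳ = -168 / (6·84) = -1/3.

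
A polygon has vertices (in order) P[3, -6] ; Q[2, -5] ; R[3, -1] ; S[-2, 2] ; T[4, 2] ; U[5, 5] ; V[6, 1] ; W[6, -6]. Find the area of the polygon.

Apply the shoelace (surveyor's) formula: 2A = Σ (x_i·y_{i+1} − x_{i+1}·y_i), indices taken mod 8.
Cross-terms: -3, 13, 4, -12, 10, -25, -42, -18  ⇒  Σ = -73
Area = |Σ|/2 = 36.5.

36.5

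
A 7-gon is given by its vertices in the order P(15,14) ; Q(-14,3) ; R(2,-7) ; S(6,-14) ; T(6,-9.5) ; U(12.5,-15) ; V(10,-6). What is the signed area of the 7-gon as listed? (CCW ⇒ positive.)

353.875

Apply the surveyor's formula: 2A = Σ (x_i·y_{i+1} − x_{i+1}·y_i), indices taken mod 7.
Σ = (241) + (92) + (14) + (27) + (28.75) + (75) + (230) = 707.75
Signed area = Σ/2 = 353.875 (positive ⇒ counter-clockwise traversal).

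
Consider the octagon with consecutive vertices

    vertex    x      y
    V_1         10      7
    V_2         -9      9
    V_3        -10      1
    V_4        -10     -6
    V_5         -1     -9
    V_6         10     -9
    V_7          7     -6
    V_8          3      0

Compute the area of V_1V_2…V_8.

264.5

Apply the surveyor's formula: 2A = Σ (x_i·y_{i+1} − x_{i+1}·y_i), indices taken mod 8.
Σ = (153) + (81) + (70) + (84) + (99) + (3) + (18) + (21) = 529
Area = |Σ|/2 = 264.5.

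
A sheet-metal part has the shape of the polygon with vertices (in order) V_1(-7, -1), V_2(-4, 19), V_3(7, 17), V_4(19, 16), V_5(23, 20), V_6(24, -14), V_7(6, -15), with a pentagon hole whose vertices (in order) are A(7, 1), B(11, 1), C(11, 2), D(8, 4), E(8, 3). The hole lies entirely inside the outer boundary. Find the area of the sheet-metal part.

856

Outer boundary:
Σ = (-137) + (-201) + (-211) + (12) + (-802) + (-276) + (-111) = -1726
Area = |Σ|/2 = 863.
Hole:
Apply the surveyor's formula: 2A = Σ (x_i·y_{i+1} − x_{i+1}·y_i), indices taken mod 5.
Σ = (-4) + (11) + (28) + (-8) + (-13) = 14
Area = |Σ|/2 = 7.
Net area = 863 − 7 = 856.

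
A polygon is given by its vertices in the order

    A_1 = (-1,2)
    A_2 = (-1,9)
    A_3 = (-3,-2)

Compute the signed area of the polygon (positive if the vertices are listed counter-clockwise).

7

Σ = (-7) + (29) + (-8) = 14
Signed area = Σ/2 = 7 (positive ⇒ counter-clockwise traversal).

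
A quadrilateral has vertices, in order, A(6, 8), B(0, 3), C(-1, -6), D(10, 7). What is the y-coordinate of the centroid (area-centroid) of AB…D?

Apply the surveyor's formula. First the cross-terms c_i = x_i·y_{i+1} − x_{i+1}·y_i:
  18, 3, 53, 38  ⇒  2A = 112, A = 56.
Then Σ (y_i + y_{i+1})·c_i = 812, so ȳ = 812 / (6·56) = 29/12.

29/12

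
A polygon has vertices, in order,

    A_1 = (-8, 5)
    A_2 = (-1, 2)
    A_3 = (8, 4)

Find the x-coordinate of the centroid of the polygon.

-1/3

Apply the shoelace formula. First the cross-terms c_i = x_i·y_{i+1} − x_{i+1}·y_i:
  -11, -20, 72  ⇒  2A = 41, A = 20.5.
Then Σ (x_i + x_{i+1})·c_i = -41, so x̄ = -41 / (6·20.5) = -1/3.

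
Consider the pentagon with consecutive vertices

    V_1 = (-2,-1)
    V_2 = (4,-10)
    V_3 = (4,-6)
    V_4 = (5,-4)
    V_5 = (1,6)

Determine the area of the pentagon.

49.5

Σ = (24) + (16) + (14) + (34) + (11) = 99
Area = |Σ|/2 = 49.5.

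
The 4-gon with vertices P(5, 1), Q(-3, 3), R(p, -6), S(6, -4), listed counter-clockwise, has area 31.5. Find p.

The doubled signed area Σ (x_i y_{i+1} − x_{i+1} y_i) is linear in p.
With p=0 it equals 98; the coefficient of p is -7 (from the two edges through R).
So -7·p + 98 = 2·31.5 = 63 ⇒ p = 5.

5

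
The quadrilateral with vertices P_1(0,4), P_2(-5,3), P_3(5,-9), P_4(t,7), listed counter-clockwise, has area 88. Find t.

7

Write out the shoelace sum; only the two edges meeting at P_4 involve t:
2·Area = [(5·7 − t·(-9)) + (t·4 − 0·7)] + 50
       = 13·t + 85 = 176
⇒ t = 7.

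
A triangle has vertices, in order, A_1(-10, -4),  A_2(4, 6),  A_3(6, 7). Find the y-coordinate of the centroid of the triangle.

Apply Gauss's area formula. First the cross-terms c_i = x_i·y_{i+1} − x_{i+1}·y_i:
  -44, -8, 46  ⇒  2A = -6, A = -3.
Then Σ (y_i + y_{i+1})·c_i = -54, so ȳ = -54 / (6·(-3)) = 3.

3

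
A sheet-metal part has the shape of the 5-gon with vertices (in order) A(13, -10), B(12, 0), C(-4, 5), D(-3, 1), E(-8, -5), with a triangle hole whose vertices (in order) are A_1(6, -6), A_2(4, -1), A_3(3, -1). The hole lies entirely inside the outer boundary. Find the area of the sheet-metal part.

177

Outer boundary:
Apply the shoelace formula: 2A = Σ (x_i·y_{i+1} − x_{i+1}·y_i), indices taken mod 5.
A→B: (13)(0) − (12)(-10) = 120
B→C: (12)(5) − (-4)(0) = 60
C→D: (-4)(1) − (-3)(5) = 11
D→E: (-3)(-5) − (-8)(1) = 23
E→A: (-8)(-10) − (13)(-5) = 145
Σ = 359
Area = |Σ|/2 = 179.5.
Hole:
Apply Gauss's area formula: 2A = Σ (x_i·y_{i+1} − x_{i+1}·y_i), indices taken mod 3.
A_1→A_2: (6)(-1) − (4)(-6) = 18
A_2→A_3: (4)(-1) − (3)(-1) = -1
A_3→A_1: (3)(-6) − (6)(-1) = -12
Σ = 5
Area = |Σ|/2 = 2.5.
Net area = 179.5 − 2.5 = 177.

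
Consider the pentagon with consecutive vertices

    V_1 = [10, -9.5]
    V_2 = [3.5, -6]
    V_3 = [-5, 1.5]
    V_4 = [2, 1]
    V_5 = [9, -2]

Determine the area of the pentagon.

69

V_1→V_2: (10)(-6) − (3.5)(-9.5) = -26.75
V_2→V_3: (3.5)(1.5) − (-5)(-6) = -24.75
V_3→V_4: (-5)(1) − (2)(1.5) = -8
V_4→V_5: (2)(-2) − (9)(1) = -13
V_5→V_1: (9)(-9.5) − (10)(-2) = -65.5
Σ = -138
Area = |Σ|/2 = 69.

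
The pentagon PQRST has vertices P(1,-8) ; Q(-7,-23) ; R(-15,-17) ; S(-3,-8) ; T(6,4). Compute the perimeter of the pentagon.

|PQ| = √((-8)² + (-15)²) = √289 = 17
|QR| = √((-8)² + (6)²) = √100 = 10
|RS| = √((12)² + (9)²) = √225 = 15
|ST| = √((9)² + (12)²) = √225 = 15
|TP| = √((-5)² + (-12)²) = √169 = 13
Perimeter = 17 + 10 + 15 + 15 + 13 = 70.

70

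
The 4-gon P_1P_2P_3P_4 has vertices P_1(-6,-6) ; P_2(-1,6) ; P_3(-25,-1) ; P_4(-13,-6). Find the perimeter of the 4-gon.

|P_1P_2| = √((5)² + (12)²) = √169 = 13
|P_2P_3| = √((-24)² + (-7)²) = √625 = 25
|P_3P_4| = √((12)² + (-5)²) = √169 = 13
|P_4P_1| = √((7)² + (0)²) = √49 = 7
Perimeter = 13 + 25 + 13 + 7 = 58.

58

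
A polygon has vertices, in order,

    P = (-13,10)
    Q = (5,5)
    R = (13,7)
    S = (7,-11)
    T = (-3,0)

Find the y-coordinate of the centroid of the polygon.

Apply the surveyor's formula. First the cross-terms c_i = x_i·y_{i+1} − x_{i+1}·y_i:
  -115, -30, -192, -33, -30  ⇒  2A = -400, A = -200.
Then Σ (y_i + y_{i+1})·c_i = -1254, so ȳ = -1254 / (6·(-200)) = 1.045.

1.045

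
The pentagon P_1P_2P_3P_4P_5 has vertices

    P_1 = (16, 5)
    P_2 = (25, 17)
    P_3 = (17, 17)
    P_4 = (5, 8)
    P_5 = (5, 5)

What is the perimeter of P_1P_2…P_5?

|P_1P_2| = √((9)² + (12)²) = √225 = 15
|P_2P_3| = √((-8)² + (0)²) = √64 = 8
|P_3P_4| = √((-12)² + (-9)²) = √225 = 15
|P_4P_5| = √((0)² + (-3)²) = √9 = 3
|P_5P_1| = √((11)² + (0)²) = √121 = 11
Perimeter = 15 + 8 + 15 + 3 + 11 = 52.

52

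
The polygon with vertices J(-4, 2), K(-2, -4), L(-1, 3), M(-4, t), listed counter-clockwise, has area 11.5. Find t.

3

Write out the shoelace sum; only the two edges meeting at M involve t:
2·Area = [((-1)·t − (-4)·3) + ((-4)·2 − (-4)·t)] + 10
       = 3·t + 14 = 23
⇒ t = 3.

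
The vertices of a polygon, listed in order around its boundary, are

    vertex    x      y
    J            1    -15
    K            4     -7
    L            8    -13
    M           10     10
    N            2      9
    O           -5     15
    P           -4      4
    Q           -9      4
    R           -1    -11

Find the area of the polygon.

Apply the shoelace (surveyor's) formula: 2A = Σ (x_i·y_{i+1} − x_{i+1}·y_i), indices taken mod 9.
Σ = (53) + (4) + (210) + (70) + (75) + (40) + (20) + (103) + (26) = 601
Area = |Σ|/2 = 300.5.

300.5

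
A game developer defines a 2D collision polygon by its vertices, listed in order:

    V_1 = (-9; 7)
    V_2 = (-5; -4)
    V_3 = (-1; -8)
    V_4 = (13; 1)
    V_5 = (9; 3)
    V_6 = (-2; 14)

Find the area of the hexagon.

242

Apply the shoelace formula: 2A = Σ (x_i·y_{i+1} − x_{i+1}·y_i), indices taken mod 6.
V_1→V_2: (-9)(-4) − (-5)(7) = 71
V_2→V_3: (-5)(-8) − (-1)(-4) = 36
V_3→V_4: (-1)(1) − (13)(-8) = 103
V_4→V_5: (13)(3) − (9)(1) = 30
V_5→V_6: (9)(14) − (-2)(3) = 132
V_6→V_1: (-2)(7) − (-9)(14) = 112
Σ = 484
Area = |Σ|/2 = 242.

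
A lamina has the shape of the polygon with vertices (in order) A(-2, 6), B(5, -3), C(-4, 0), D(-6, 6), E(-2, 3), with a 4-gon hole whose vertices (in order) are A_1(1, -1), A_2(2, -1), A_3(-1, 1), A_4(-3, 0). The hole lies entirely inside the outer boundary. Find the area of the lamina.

Outer boundary:
Σ = (-24) + (-12) + (-24) + (-6) + (-6) = -72
Area = |Σ|/2 = 36.
Hole:
Apply Gauss's area formula: 2A = Σ (x_i·y_{i+1} − x_{i+1}·y_i), indices taken mod 4.
Cross-terms: 1, 1, 3, 3  ⇒  Σ = 8
Area = |Σ|/2 = 4.
Net area = 36 − 4 = 32.

32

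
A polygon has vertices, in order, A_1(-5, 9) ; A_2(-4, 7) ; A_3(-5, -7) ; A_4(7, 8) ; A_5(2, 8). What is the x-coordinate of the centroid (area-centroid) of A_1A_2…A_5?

Apply the shoelace formula. First the cross-terms c_i = x_i·y_{i+1} − x_{i+1}·y_i:
  1, 63, 9, 40, 58  ⇒  2A = 171, A = 85.5.
Then Σ (x_i + x_{i+1})·c_i = -372, so x̄ = -372 / (6·85.5) = -124/171.

-124/171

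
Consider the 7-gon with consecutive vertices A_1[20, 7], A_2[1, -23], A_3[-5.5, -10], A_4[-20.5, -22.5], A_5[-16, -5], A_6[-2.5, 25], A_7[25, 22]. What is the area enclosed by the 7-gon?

1149.875

Σ = (-467) + (-136.5) + (-81.25) + (-257.5) + (-412.5) + (-680) + (-265) = -2299.75
Area = |Σ|/2 = 1149.875.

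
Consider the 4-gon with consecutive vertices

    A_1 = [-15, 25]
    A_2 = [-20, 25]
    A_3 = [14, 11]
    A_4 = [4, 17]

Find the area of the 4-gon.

52

Σ = (125) + (-570) + (194) + (355) = 104
Area = |Σ|/2 = 52.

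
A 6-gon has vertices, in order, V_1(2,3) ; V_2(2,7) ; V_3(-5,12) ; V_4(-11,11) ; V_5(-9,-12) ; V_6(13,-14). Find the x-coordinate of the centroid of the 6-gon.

-322/181

Apply the shoelace (surveyor's) formula. First the cross-terms c_i = x_i·y_{i+1} − x_{i+1}·y_i:
  8, 59, 77, 231, 282, 67  ⇒  2A = 724, A = 362.
Then Σ (x_i + x_{i+1})·c_i = -3864, so x̄ = -3864 / (6·362) = -322/181.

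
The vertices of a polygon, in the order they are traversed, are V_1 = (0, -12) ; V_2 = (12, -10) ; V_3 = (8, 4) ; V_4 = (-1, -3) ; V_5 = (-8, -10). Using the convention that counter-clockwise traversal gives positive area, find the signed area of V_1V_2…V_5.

167

Σ = (144) + (128) + (-20) + (-14) + (96) = 334
Signed area = Σ/2 = 167 (positive ⇒ counter-clockwise traversal).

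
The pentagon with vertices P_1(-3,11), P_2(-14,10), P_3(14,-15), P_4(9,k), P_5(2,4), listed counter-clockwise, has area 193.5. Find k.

Write out the shoelace sum; only the two edges meeting at P_4 involve k:
2·Area = [(14·k − 9·(-15)) + (9·4 − 2·k)] + 228
       = 12·k + 399 = 387
⇒ k = -1.

-1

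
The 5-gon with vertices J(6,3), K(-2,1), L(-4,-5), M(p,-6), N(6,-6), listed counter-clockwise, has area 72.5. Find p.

-5

Write out the shoelace sum; only the two edges meeting at M involve p:
2·Area = [((-4)·(-6) − p·(-5)) + (p·(-6) − 6·(-6))] + 80
       = -1·p + 140 = 145
⇒ p = -5.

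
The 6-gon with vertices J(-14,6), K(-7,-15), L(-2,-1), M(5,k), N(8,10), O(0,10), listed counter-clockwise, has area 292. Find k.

-8

Write out the shoelace sum; only the two edges meeting at M involve k:
2·Area = [((-2)·k − 5·(-1)) + (5·10 − 8·k)] + 449
       = -10·k + 504 = 584
⇒ k = -8.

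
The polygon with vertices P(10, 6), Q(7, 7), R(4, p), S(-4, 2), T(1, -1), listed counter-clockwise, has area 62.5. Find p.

The doubled signed area Σ (x_i y_{i+1} − x_{i+1} y_i) is linear in p.
With p=0 it equals 26; the coefficient of p is 11 (from the two edges through R).
So 11·p + 26 = 2·62.5 = 125 ⇒ p = 9.

9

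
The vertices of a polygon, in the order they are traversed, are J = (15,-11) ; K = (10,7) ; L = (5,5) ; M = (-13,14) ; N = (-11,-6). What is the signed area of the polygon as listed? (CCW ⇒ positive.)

Σ = (215) + (15) + (135) + (232) + (211) = 808
Signed area = Σ/2 = 404 (positive ⇒ counter-clockwise traversal).

404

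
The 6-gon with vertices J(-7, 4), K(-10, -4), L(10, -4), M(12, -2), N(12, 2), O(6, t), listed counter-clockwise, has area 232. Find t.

The doubled signed area Σ (x_i y_{i+1} − x_{i+1} y_i) is linear in t.
With t=0 it equals 236; the coefficient of t is 19 (from the two edges through O).
So 19·t + 236 = 2·232 = 464 ⇒ t = 12.

12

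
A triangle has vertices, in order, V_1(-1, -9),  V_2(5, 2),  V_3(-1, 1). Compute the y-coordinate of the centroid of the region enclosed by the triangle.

Apply Gauss's area formula. First the cross-terms c_i = x_i·y_{i+1} − x_{i+1}·y_i:
  43, 7, 10  ⇒  2A = 60, A = 30.
Then Σ (y_i + y_{i+1})·c_i = -360, so ȳ = -360 / (6·30) = -2.

-2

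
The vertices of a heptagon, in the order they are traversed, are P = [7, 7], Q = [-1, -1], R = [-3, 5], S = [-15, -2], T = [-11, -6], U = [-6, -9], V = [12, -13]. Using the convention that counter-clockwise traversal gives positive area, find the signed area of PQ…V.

Σ = (0) + (-8) + (81) + (68) + (63) + (186) + (175) = 565
Signed area = Σ/2 = 282.5 (positive ⇒ counter-clockwise traversal).

282.5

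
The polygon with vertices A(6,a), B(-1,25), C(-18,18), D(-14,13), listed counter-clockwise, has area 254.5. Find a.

The doubled signed area Σ (x_i y_{i+1} − x_{i+1} y_i) is linear in a.
With a=0 it equals 522; the coefficient of a is -13 (from the two edges through A).
So -13·a + 522 = 2·254.5 = 509 ⇒ a = 1.

1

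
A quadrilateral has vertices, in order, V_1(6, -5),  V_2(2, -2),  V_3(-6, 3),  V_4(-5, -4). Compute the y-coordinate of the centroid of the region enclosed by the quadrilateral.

-59/30

Apply the surveyor's formula. First the cross-terms c_i = x_i·y_{i+1} − x_{i+1}·y_i:
  -2, -6, 39, 49  ⇒  2A = 80, A = 40.
Then Σ (y_i + y_{i+1})·c_i = -472, so ȳ = -472 / (6·40) = -59/30.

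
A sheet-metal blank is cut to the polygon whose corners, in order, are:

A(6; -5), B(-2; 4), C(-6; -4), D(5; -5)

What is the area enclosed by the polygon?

Apply Gauss's area formula: 2A = Σ (x_i·y_{i+1} − x_{i+1}·y_i), indices taken mod 4.
Σ = (14) + (32) + (50) + (5) = 101
Area = |Σ|/2 = 50.5.

50.5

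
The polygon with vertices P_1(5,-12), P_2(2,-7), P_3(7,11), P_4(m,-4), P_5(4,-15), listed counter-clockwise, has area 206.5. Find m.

Write out the shoelace sum; only the two edges meeting at P_4 involve m:
2·Area = [(7·(-4) − m·11) + (m·(-15) − 4·(-4))] + 87
       = -26·m + 75 = 413
⇒ m = -13.

-13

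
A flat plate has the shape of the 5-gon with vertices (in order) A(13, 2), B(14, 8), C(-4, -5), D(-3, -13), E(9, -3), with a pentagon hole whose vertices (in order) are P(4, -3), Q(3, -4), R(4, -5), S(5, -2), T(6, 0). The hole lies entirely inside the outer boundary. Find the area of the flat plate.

126.5

Outer boundary:
Σ = (76) + (-38) + (37) + (126) + (57) = 258
Area = |Σ|/2 = 129.
Hole:
Apply Gauss's area formula: 2A = Σ (x_i·y_{i+1} − x_{i+1}·y_i), indices taken mod 5.
Σ = (-7) + (1) + (17) + (12) + (-18) = 5
Area = |Σ|/2 = 2.5.
Net area = 129 − 2.5 = 126.5.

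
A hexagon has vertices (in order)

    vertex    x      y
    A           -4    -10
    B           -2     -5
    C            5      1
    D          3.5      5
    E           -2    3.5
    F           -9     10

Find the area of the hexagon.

104.125

Apply the shoelace formula: 2A = Σ (x_i·y_{i+1} − x_{i+1}·y_i), indices taken mod 6.
Σ = (0) + (23) + (21.5) + (22.25) + (11.5) + (130) = 208.25
Area = |Σ|/2 = 104.125.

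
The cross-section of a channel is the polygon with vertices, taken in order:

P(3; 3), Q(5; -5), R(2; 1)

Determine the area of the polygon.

6

Σ = (-30) + (15) + (3) = -12
Area = |Σ|/2 = 6.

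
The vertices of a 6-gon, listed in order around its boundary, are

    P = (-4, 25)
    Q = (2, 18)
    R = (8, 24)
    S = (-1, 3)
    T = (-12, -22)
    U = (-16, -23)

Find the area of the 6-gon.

340

Apply Gauss's area formula: 2A = Σ (x_i·y_{i+1} − x_{i+1}·y_i), indices taken mod 6.
Cross-terms: -122, -96, 48, 58, -76, -492  ⇒  Σ = -680
Area = |Σ|/2 = 340.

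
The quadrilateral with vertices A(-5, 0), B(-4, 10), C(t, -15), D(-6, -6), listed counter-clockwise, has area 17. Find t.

The doubled signed area Σ (x_i y_{i+1} − x_{i+1} y_i) is linear in t.
With t=0 it equals -110; the coefficient of t is -16 (from the two edges through C).
So -16·t + -110 = 2·17 = 34 ⇒ t = -9.

-9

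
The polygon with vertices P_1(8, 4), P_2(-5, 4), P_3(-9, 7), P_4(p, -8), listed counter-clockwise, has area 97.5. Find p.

The doubled signed area Σ (x_i y_{i+1} − x_{i+1} y_i) is linear in p.
With p=0 it equals 189; the coefficient of p is -3 (from the two edges through P_4).
So -3·p + 189 = 2·97.5 = 195 ⇒ p = -2.

-2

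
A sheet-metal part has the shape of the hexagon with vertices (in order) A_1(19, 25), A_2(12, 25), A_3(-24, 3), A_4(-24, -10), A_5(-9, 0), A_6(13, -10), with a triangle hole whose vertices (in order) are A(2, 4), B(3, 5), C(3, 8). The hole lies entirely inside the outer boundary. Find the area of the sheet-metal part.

Outer boundary:
Apply the shoelace formula: 2A = Σ (x_i·y_{i+1} − x_{i+1}·y_i), indices taken mod 6.
Σ = (175) + (636) + (312) + (-90) + (90) + (515) = 1638
Area = |Σ|/2 = 819.
Hole:
Cross-terms: -2, 9, -4  ⇒  Σ = 3
Area = |Σ|/2 = 1.5.
Net area = 819 − 1.5 = 817.5.

817.5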